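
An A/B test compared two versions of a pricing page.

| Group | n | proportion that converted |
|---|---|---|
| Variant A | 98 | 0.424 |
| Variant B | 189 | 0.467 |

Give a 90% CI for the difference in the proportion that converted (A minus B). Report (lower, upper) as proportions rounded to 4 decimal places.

(-0.1445, 0.0585)

SE₁ = √(p̂₁(1−p̂₁)/n₁) = √(0.4240·0.5760/98) = 0.04992; SE₂ = √(0.4670·0.5330/189) = 0.03629.
Independent samples: SE of the difference = √(SE₁² + SE₂²) = √(0.0024920064 + 0.0013169641) = 0.06172.
z* for 90% confidence is 1.645, so the margin of error is 1.645 × 0.06172 = 0.10153.
Point estimate p̂₁ − p̂₂ = 0.4240 − 0.4670 = -0.0430.
-0.0430 ± 0.10153 → (-0.1445, 0.0585).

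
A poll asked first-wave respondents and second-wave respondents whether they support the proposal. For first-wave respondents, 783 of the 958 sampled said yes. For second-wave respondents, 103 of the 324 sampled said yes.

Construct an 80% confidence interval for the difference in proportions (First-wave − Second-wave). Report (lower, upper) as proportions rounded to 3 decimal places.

(0.463, 0.536)

First, p̂₁ = 783/958 = 0.8173; p̂₂ = 103/324 = 0.3179.
The two standard errors are √(0.8173×0.1827/958) = 0.01248 and √(0.3179×0.6821/324) = 0.02587.
Because the samples are independent, SE_diff = √(0.01248² + 0.02587²) = 0.02872.
Using z* = 1.282 for 80%, ME = 1.282 × 0.02872 = 0.03682.
p̂₁ − p̂₂ = 0.4994; interval 0.4994 ± 0.03682 gives (0.463, 0.536).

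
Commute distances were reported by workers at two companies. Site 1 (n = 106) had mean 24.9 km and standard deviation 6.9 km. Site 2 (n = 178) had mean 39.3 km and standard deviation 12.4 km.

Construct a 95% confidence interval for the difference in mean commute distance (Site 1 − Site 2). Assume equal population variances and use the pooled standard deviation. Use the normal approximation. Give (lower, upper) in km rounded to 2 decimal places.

(-16.97, -11.83)

s_p = √[((n₁−1)s₁² + (n₂−1)s₂²)/(n₁+n₂−2)] = √[(105·6.9² + 177·12.4²)/282] = 10.6881.
SE = 10.6881·√(1/106 + 1/178) = 1.3113.
With z* = 1.960, margin = 1.960 × 1.3113 = 2.5701.
x̄₁ − x̄₂ = 24.9 − 39.3 = -14.4000; interval -14.4000 ± 2.5701 = (-16.97, -11.83).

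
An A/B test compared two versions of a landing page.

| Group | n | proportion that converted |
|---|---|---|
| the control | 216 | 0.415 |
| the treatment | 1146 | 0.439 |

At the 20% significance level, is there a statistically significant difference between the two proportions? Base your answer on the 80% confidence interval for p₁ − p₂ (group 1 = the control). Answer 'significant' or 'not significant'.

SE₁ = √(p̂₁(1−p̂₁)/n₁) = √(0.4150·0.5850/216) = 0.03353; SE₂ = √(0.4390·0.5610/1146) = 0.01466.
Independent samples: SE of the difference = √(SE₁² + SE₂²) = √(0.0011242609 + 0.0002149156) = 0.03659.
z* for 80% confidence is 1.282, so the margin of error is 1.282 × 0.03659 = 0.04691.
Point estimate p̂₁ − p̂₂ = 0.4150 − 0.4390 = -0.0240.
-0.0240 ± 0.04691 → (-0.07091, 0.02291).
The interval (-0.07091, 0.02291) contains 0, so the difference is not significant.

not significant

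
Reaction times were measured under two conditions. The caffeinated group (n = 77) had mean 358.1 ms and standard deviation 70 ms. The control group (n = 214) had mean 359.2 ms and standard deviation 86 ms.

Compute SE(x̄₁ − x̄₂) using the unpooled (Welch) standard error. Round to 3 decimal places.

9.909

Per-group SEs: s₁/√n₁ = 70/√77 = 7.9772, s₂/√n₂ = 86/√214 = 5.8788.
Unpooled SE of the difference: √(63.63571984 + 34.56028944) = 9.9094.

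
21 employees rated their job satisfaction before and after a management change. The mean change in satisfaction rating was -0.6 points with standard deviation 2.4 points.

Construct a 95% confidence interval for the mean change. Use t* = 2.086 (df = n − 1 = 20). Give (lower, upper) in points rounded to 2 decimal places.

Paired design: SE = s_d/√n = 2.4/√21 = 0.5237.
t* = 2.086; margin of error = 2.086 × 0.5237 = 1.0924.
-0.6 ± 1.0924 → (-1.69, 0.49).

(-1.69, 0.49)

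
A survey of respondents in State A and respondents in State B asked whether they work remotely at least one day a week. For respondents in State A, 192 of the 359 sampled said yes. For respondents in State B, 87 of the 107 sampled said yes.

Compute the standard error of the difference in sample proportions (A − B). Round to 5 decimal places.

First, p̂₁ = 192/359 = 0.5348; p̂₂ = 87/107 = 0.8131.
The two standard errors are √(0.5348×0.4652/359) = 0.02632 and √(0.8131×0.1869/107) = 0.03769.
Because the samples are independent, SE_diff = √(0.02632² + 0.03769²) = 0.04597.

0.04597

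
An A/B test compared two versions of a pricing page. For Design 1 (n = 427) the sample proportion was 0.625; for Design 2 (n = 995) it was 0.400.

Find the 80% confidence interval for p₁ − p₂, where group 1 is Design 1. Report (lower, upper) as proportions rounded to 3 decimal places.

(0.189, 0.261)

SE₁ = √(p̂₁(1−p̂₁)/n₁) = √(0.6250·0.3750/427) = 0.02343; SE₂ = √(0.4000·0.6000/995) = 0.01553.
Independent samples: SE of the difference = √(SE₁² + SE₂²) = √(0.0005489649 + 0.0002411809) = 0.02811.
z* for 80% confidence is 1.282, so the margin of error is 1.282 × 0.02811 = 0.03604.
Point estimate p̂₁ − p̂₂ = 0.6250 − 0.4000 = 0.2250.
0.2250 ± 0.03604 → (0.189, 0.261).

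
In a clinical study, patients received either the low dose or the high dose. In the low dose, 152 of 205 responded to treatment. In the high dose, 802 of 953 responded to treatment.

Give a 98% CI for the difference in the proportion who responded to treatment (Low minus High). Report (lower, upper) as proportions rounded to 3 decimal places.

(-0.176, -0.024)

Sample proportions: 152/205 = 0.7415, 802/953 = 0.8416.
Each SE is √(p̂(1−p̂)/n): √(0.7415·0.2585/205) = 0.03058 and √(0.8416·0.1584/953) = 0.01183.
SE(p̂₁ − p̂₂) = √(SE₁² + SE₂²) = √(0.0009351364 + 0.0001399489) = 0.03279, since the two samples are independent.
At 98% confidence z* = 2.326; margin = 2.326 × 0.03279 = 0.07627.
The difference is 0.7415 − 0.8416 = -0.1001, so the interval is -0.1001 ± 0.07627 = (-0.176, -0.024).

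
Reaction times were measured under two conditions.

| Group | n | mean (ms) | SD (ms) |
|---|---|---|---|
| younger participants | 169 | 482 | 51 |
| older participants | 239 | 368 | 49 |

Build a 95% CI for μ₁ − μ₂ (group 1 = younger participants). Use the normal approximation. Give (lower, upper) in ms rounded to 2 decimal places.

Per-group SEs: s₁/√n₁ = 51/√169 = 3.9231, s₂/√n₂ = 49/√239 = 3.1695.
Unpooled SE of the difference: √(15.39071361 + 10.04573025) = 5.0435.
Margin of error = z* · SE = 1.960 × 5.0435 = 9.8853.
x̄₁ − x̄₂ = 482 − 368 = 114.0000.
CI: 114.0000 ± 9.8853 = (104.11, 123.89).

(104.11, 123.89)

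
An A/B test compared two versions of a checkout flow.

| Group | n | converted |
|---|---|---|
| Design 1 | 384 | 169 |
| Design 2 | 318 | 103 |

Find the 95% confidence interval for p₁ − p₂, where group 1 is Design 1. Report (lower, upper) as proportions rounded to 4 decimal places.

p̂₁ = 169/384 = 0.4401 and p̂₂ = 103/318 = 0.3239.
SE₁ = √(p̂₁(1−p̂₁)/n₁) = √(0.4401·0.5599/384) = 0.02533; SE₂ = √(0.3239·0.6761/318) = 0.02624.
Independent samples: SE of the difference = √(SE₁² + SE₂²) = √(0.0006416089 + 0.0006885376) = 0.03647.
z* for 95% confidence is 1.960, so the margin of error is 1.960 × 0.03647 = 0.07148.
Point estimate p̂₁ − p̂₂ = 0.4401 − 0.3239 = 0.1162.
0.1162 ± 0.07148 → (0.0447, 0.1877).

(0.0447, 0.1877)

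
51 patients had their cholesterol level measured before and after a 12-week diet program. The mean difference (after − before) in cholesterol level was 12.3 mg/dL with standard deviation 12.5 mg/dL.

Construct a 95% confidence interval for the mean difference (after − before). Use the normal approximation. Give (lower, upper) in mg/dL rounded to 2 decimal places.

Paired design: SE = s_d/√n = 12.5/√51 = 1.7504.
z* = 1.960; margin of error = 1.960 × 1.7504 = 3.4308.
12.3 ± 3.4308 → (8.87, 15.73).

(8.87, 15.73)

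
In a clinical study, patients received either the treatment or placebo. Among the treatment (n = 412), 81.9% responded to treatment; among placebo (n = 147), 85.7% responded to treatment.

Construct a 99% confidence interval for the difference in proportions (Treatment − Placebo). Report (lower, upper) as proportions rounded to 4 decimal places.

Each SE is √(p̂(1−p̂)/n): √(0.8190·0.1810/412) = 0.01897 and √(0.8570·0.1430/147) = 0.02887.
SE(p̂₁ − p̂₂) = √(SE₁² + SE₂²) = √(0.0003598609 + 0.0008334769) = 0.03454, since the two samples are independent.
At 99% confidence z* = 2.576; margin = 2.576 × 0.03454 = 0.08898.
The difference is 0.8190 − 0.8570 = -0.0380, so the interval is -0.0380 ± 0.08898 = (-0.1270, 0.0510).

(-0.1270, 0.0510)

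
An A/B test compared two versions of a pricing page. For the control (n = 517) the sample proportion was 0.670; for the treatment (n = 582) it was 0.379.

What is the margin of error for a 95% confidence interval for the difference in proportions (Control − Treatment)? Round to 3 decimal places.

0.057

The two standard errors are √(0.6700×0.3300/517) = 0.02068 and √(0.3790×0.6210/582) = 0.02011.
Because the samples are independent, SE_diff = √(0.02068² + 0.02011²) = 0.02885.
Using z* = 1.960 for 95%, ME = 1.960 × 0.02885 = 0.05655.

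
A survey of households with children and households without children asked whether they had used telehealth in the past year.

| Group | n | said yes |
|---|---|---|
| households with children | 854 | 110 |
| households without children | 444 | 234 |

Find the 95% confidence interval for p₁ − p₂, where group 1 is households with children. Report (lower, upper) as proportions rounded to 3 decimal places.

(-0.450, -0.347)

Sample proportions: 110/854 = 0.1288, 234/444 = 0.5270.
Each SE is √(p̂(1−p̂)/n): √(0.1288·0.8712/854) = 0.01146 and √(0.5270·0.4730/444) = 0.02369.
SE(p̂₁ − p̂₂) = √(SE₁² + SE₂²) = √(0.0001313316 + 0.0005612161) = 0.02632, since the two samples are independent.
At 95% confidence z* = 1.960; margin = 1.960 × 0.02632 = 0.05159.
The difference is 0.1288 − 0.5270 = -0.3982, so the interval is -0.3982 ± 0.05159 = (-0.450, -0.347).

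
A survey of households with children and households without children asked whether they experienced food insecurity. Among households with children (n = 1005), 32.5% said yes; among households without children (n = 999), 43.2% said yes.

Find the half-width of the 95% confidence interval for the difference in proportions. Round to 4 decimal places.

Each SE is √(p̂(1−p̂)/n): √(0.3250·0.6750/1005) = 0.01477 and √(0.4320·0.5680/999) = 0.01567.
SE(p̂₁ − p̂₂) = √(SE₁² + SE₂²) = √(0.0002181529 + 0.0002455489) = 0.02153, since the two samples are independent.
At 95% confidence z* = 1.960; margin = 1.960 × 0.02153 = 0.04220.

0.0422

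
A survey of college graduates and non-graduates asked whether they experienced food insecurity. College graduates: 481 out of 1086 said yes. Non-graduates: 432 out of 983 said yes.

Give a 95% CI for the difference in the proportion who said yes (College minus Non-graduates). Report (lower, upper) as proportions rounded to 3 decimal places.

Sample proportions: 481/1086 = 0.4429, 432/983 = 0.4395.
Each SE is √(p̂(1−p̂)/n): √(0.4429·0.5571/1086) = 0.01507 and √(0.4395·0.5605/983) = 0.01583.
SE(p̂₁ − p̂₂) = √(SE₁² + SE₂²) = √(0.0002271049 + 0.0002505889) = 0.02186, since the two samples are independent.
At 95% confidence z* = 1.960; margin = 1.960 × 0.02186 = 0.04285.
The difference is 0.4429 − 0.4395 = 0.0034, so the interval is 0.0034 ± 0.04285 = (-0.039, 0.046).

(-0.039, 0.046)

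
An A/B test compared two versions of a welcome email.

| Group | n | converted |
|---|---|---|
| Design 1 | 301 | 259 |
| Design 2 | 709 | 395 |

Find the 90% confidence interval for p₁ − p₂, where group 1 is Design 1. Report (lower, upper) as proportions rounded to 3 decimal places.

Sample proportions: 259/301 = 0.8605, 395/709 = 0.5571.
Each SE is √(p̂(1−p̂)/n): √(0.8605·0.1395/301) = 0.01997 and √(0.5571·0.4429/709) = 0.01866.
SE(p̂₁ − p̂₂) = √(SE₁² + SE₂²) = √(0.0003988009 + 0.0003481956) = 0.02733, since the two samples are independent.
At 90% confidence z* = 1.645; margin = 1.645 × 0.02733 = 0.04496.
The difference is 0.8605 − 0.5571 = 0.3034, so the interval is 0.3034 ± 0.04496 = (0.258, 0.348).

(0.258, 0.348)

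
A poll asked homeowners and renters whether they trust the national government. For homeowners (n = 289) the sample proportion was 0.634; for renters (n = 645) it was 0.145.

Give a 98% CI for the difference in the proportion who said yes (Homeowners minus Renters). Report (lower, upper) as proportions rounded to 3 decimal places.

(0.416, 0.562)

The two standard errors are √(0.6340×0.3660/289) = 0.02834 and √(0.1450×0.8550/645) = 0.01386.
Because the samples are independent, SE_diff = √(0.02834² + 0.01386²) = 0.03155.
Using z* = 2.326 for 98%, ME = 2.326 × 0.03155 = 0.07339.
p̂₁ − p̂₂ = 0.4890; interval 0.4890 ± 0.07339 gives (0.416, 0.562).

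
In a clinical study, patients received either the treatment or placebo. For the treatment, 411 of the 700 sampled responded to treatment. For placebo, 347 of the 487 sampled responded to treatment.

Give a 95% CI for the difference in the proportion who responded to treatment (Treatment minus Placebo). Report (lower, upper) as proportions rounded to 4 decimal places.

(-0.1797, -0.0711)

p̂₁ = 411/700 = 0.5871 and p̂₂ = 347/487 = 0.7125.
SE₁ = √(p̂₁(1−p̂₁)/n₁) = √(0.5871·0.4129/700) = 0.01861; SE₂ = √(0.7125·0.2875/487) = 0.02051.
Independent samples: SE of the difference = √(SE₁² + SE₂²) = √(0.0003463321 + 0.0004206601) = 0.02769.
z* for 95% confidence is 1.960, so the margin of error is 1.960 × 0.02769 = 0.05427.
Point estimate p̂₁ − p̂₂ = 0.5871 − 0.7125 = -0.1254.
-0.1254 ± 0.05427 → (-0.1797, -0.0711).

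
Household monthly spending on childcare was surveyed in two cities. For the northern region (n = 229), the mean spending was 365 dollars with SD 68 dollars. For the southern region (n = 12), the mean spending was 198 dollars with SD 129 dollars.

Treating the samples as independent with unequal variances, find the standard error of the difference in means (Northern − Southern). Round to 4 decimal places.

SE₁ = s₁/√n₁ = 68/√229 = 4.4936; SE₂ = 129/√12 = 37.2391.
Independent samples, unequal variances: SE_diff = √(SE₁² + SE₂²) = √(20.19244096 + 1386.75056881) = 37.5092.

37.5092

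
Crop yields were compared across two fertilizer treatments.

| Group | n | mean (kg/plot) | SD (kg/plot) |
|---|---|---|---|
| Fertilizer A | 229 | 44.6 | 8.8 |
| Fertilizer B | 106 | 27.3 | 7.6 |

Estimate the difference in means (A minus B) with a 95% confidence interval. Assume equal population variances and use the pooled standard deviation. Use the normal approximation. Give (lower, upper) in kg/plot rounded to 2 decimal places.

(15.36, 19.24)

Pooled variance s_p² = [228·8.8² + 105·7.6²] / (229+106−2) = 71.2346, so s_p = 8.4401.
SE_diff = s_p·√(1/n₁ + 1/n₂) = 8.4401·√(1/229 + 1/106) = 0.9915.
z* = 1.960; margin = 1.960 × 0.9915 = 1.9433.
Difference = 44.6 − 27.3 = 17.3000.
17.3000 ± 1.9433 → (15.36, 19.24).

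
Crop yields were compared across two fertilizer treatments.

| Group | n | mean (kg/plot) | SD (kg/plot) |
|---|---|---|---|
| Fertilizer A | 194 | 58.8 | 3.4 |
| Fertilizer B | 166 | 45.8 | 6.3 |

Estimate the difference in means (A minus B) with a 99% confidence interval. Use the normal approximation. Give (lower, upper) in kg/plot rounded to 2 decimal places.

(11.59, 14.41)

Per-group SEs: s₁/√n₁ = 3.4/√194 = 0.2441, s₂/√n₂ = 6.3/√166 = 0.4890.
Unpooled SE of the difference: √(0.05958481 + 0.239121) = 0.5465.
Margin of error = z* · SE = 2.576 × 0.5465 = 1.4078.
x̄₁ − x̄₂ = 58.8 − 45.8 = 13.0000.
CI: 13.0000 ± 1.4078 = (11.59, 14.41).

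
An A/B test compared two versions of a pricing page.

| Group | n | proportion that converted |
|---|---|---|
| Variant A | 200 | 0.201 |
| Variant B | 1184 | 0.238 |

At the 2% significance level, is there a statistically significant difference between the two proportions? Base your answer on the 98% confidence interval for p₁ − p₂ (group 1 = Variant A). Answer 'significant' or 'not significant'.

not significant

SE₁ = √(p̂₁(1−p̂₁)/n₁) = √(0.2010·0.7990/200) = 0.02834; SE₂ = √(0.2380·0.7620/1184) = 0.01238.
Independent samples: SE of the difference = √(SE₁² + SE₂²) = √(0.0008031556 + 0.0001532644) = 0.03093.
z* for 98% confidence is 2.326, so the margin of error is 2.326 × 0.03093 = 0.07194.
Point estimate p̂₁ − p̂₂ = 0.2010 − 0.2380 = -0.0370.
-0.0370 ± 0.07194 → (-0.10894, 0.03494).
The interval (-0.10894, 0.03494) contains 0, so the difference is not significant.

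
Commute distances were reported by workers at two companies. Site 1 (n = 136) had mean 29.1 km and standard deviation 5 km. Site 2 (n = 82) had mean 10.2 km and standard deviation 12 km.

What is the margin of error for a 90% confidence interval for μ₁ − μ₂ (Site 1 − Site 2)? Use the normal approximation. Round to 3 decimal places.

Standard errors of each mean: 5/√136 = 0.4287 and 12/√82 = 1.3252.
SE(x̄₁ − x̄₂) = √(0.4287² + 1.3252²) = 1.3928 for independent samples with unequal variances.
With z* = 1.645, the margin is 1.645 × 1.3928 = 2.2912.

2.291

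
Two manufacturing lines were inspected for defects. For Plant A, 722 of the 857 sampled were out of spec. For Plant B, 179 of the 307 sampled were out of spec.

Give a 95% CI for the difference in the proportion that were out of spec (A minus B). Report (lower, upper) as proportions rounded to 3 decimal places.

(0.199, 0.320)

Sample proportions: 722/857 = 0.8425, 179/307 = 0.5831.
Each SE is √(p̂(1−p̂)/n): √(0.8425·0.1575/857) = 0.01244 and √(0.5831·0.4169/307) = 0.02814.
SE(p̂₁ − p̂₂) = √(SE₁² + SE₂²) = √(0.0001547536 + 0.0007918596) = 0.03077, since the two samples are independent.
At 95% confidence z* = 1.960; margin = 1.960 × 0.03077 = 0.06031.
The difference is 0.8425 − 0.5831 = 0.2594, so the interval is 0.2594 ± 0.06031 = (0.199, 0.320).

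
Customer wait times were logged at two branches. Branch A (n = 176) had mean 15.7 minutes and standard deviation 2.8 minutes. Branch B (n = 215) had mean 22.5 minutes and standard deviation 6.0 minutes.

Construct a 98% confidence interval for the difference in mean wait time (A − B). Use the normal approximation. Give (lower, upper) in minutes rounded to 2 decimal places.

(-7.87, -5.73)

SE₁ = s₁/√n₁ = 2.8/√176 = 0.2111; SE₂ = 6.0/√215 = 0.4092.
Independent samples, unequal variances: SE_diff = √(SE₁² + SE₂²) = √(0.04456321 + 0.16744464) = 0.4604.
z* = 2.326, so margin of error = 2.326 × 0.4604 = 1.0709.
Difference in means = 15.7 − 22.5 = -6.8000.
-6.8000 ± 1.0709 → (-7.87, -5.73).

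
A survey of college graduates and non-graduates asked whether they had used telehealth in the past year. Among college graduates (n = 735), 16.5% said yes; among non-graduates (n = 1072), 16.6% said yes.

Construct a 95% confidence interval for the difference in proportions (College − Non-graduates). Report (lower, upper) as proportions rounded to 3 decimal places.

(-0.036, 0.034)

SE₁ = √(p̂₁(1−p̂₁)/n₁) = √(0.1650·0.8350/735) = 0.01369; SE₂ = √(0.1660·0.8340/1072) = 0.01136.
Independent samples: SE of the difference = √(SE₁² + SE₂²) = √(0.0001874161 + 0.0001290496) = 0.01779.
z* for 95% confidence is 1.960, so the margin of error is 1.960 × 0.01779 = 0.03487.
Point estimate p̂₁ − p̂₂ = 0.1650 − 0.1660 = -0.0010.
-0.0010 ± 0.03487 → (-0.036, 0.034).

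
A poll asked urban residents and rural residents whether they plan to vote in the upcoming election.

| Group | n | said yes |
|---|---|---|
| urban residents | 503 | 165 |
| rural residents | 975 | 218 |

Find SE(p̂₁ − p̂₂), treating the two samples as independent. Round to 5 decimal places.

0.02482

Sample proportions: 165/503 = 0.3280, 218/975 = 0.2236.
Each SE is √(p̂(1−p̂)/n): √(0.3280·0.6720/503) = 0.02093 and √(0.2236·0.7764/975) = 0.01334.
SE(p̂₁ − p̂₂) = √(SE₁² + SE₂²) = √(0.0004380649 + 0.0001779556) = 0.02482, since the two samples are independent.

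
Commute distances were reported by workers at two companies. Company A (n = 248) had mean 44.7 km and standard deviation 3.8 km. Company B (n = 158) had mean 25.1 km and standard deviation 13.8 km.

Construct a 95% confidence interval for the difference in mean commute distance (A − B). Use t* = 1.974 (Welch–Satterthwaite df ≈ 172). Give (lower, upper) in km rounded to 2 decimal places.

Standard errors of each mean: 3.8/√248 = 0.2413 and 13.8/√158 = 1.0979.
SE(x̄₁ − x̄₂) = √(0.2413² + 1.0979²) = 1.1241 for independent samples with unequal variances.
With t* = 1.974, the margin is 1.974 × 1.1241 = 2.2190.
x̄₁ − x̄₂ = 44.7 − 25.1 = 19.6000; the interval is 19.6000 ± 2.2190 = (17.38, 21.82).

(17.38, 21.82)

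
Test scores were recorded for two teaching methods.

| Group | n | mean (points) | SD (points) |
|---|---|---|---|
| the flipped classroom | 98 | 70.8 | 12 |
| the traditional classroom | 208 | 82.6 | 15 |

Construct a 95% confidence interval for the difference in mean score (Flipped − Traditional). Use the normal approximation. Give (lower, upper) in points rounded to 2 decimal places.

SE₁ = s₁/√n₁ = 12/√98 = 1.2122; SE₂ = 15/√208 = 1.0401.
Independent samples, unequal variances: SE_diff = √(SE₁² + SE₂²) = √(1.46942884 + 1.08180801) = 1.5973.
z* = 1.960, so margin of error = 1.960 × 1.5973 = 3.1307.
Difference in means = 70.8 − 82.6 = -11.8000.
-11.8000 ± 3.1307 → (-14.93, -8.67).

(-14.93, -8.67)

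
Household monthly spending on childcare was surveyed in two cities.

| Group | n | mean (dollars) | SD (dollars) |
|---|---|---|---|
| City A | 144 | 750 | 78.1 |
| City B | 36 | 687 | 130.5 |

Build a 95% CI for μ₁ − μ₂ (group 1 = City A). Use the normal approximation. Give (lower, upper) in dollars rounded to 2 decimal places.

Standard errors of each mean: 78.1/√144 = 6.5083 and 130.5/√36 = 21.7500.
SE(x̄₁ − x̄₂) = √(6.5083² + 21.7500²) = 22.7029 for independent samples with unequal variances.
With z* = 1.960, the margin is 1.960 × 22.7029 = 44.4977.
x̄₁ − x̄₂ = 750 − 687 = 63.0000; the interval is 63.0000 ± 44.4977 = (18.50, 107.50).

(18.50, 107.50)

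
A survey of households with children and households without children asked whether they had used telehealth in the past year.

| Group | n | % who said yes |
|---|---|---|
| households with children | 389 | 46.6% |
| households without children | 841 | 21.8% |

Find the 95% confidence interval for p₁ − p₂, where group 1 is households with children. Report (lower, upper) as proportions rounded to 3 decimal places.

The two standard errors are √(0.4660×0.5340/389) = 0.02529 and √(0.2180×0.7820/841) = 0.01424.
Because the samples are independent, SE_diff = √(0.02529² + 0.01424²) = 0.02902.
Using z* = 1.960 for 95%, ME = 1.960 × 0.02902 = 0.05688.
p̂₁ − p̂₂ = 0.2480; interval 0.2480 ± 0.05688 gives (0.191, 0.305).

(0.191, 0.305)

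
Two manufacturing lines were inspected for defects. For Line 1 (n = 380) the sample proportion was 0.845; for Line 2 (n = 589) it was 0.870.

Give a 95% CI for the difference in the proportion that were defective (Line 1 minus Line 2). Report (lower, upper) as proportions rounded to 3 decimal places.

Each SE is √(p̂(1−p̂)/n): √(0.8450·0.1550/380) = 0.01857 and √(0.8700·0.1300/589) = 0.01386.
SE(p̂₁ − p̂₂) = √(SE₁² + SE₂²) = √(0.0003448449 + 0.0001920996) = 0.02317, since the two samples are independent.
At 95% confidence z* = 1.960; margin = 1.960 × 0.02317 = 0.04541.
The difference is 0.8450 − 0.8700 = -0.0250, so the interval is -0.0250 ± 0.04541 = (-0.070, 0.020).

(-0.070, 0.020)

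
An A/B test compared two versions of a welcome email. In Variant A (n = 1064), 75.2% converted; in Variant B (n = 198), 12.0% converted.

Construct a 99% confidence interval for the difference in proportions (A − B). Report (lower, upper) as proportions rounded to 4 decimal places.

Each SE is √(p̂(1−p̂)/n): √(0.7520·0.2480/1064) = 0.01324 and √(0.1200·0.8800/198) = 0.02309.
SE(p̂₁ − p̂₂) = √(SE₁² + SE₂²) = √(0.0001752976 + 0.0005331481) = 0.02662, since the two samples are independent.
At 99% confidence z* = 2.576; margin = 2.576 × 0.02662 = 0.06857.
The difference is 0.7520 − 0.1200 = 0.6320, so the interval is 0.6320 ± 0.06857 = (0.5634, 0.7006).

(0.5634, 0.7006)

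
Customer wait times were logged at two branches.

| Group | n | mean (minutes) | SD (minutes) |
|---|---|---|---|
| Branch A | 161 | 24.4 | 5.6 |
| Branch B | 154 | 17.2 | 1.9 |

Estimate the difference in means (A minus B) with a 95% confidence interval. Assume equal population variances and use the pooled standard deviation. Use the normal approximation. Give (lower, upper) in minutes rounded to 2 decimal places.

(6.27, 8.13)

Pooled variance s_p² = [160·5.6² + 153·1.9²] / (161+154−2) = 17.7953, so s_p = 4.2184.
SE_diff = s_p·√(1/n₁ + 1/n₂) = 4.2184·√(1/161 + 1/154) = 0.4755.
z* = 1.960; margin = 1.960 × 0.4755 = 0.9320.
Difference = 24.4 − 17.2 = 7.2000.
7.2000 ± 0.9320 → (6.27, 8.13).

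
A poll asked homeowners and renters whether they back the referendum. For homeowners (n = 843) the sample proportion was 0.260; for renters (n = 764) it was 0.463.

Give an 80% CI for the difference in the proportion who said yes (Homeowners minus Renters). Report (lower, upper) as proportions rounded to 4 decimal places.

(-0.2332, -0.1728)

Each SE is √(p̂(1−p̂)/n): √(0.2600·0.7400/843) = 0.01511 and √(0.4630·0.5370/764) = 0.01804.
SE(p̂₁ − p̂₂) = √(SE₁² + SE₂²) = √(0.0002283121 + 0.0003254416) = 0.02353, since the two samples are independent.
At 80% confidence z* = 1.282; margin = 1.282 × 0.02353 = 0.03017.
The difference is 0.2600 − 0.4630 = -0.2030, so the interval is -0.2030 ± 0.03017 = (-0.2332, -0.1728).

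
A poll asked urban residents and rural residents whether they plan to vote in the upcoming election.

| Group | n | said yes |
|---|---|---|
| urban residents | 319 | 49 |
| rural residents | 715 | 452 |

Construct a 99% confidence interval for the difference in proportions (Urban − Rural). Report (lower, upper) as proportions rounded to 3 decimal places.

(-0.548, -0.409)

First, p̂₁ = 49/319 = 0.1536; p̂₂ = 452/715 = 0.6322.
The two standard errors are √(0.1536×0.8464/319) = 0.02019 and √(0.6322×0.3678/715) = 0.01803.
Because the samples are independent, SE_diff = √(0.02019² + 0.01803²) = 0.02707.
Using z* = 2.576 for 99%, ME = 2.576 × 0.02707 = 0.06973.
p̂₁ − p̂₂ = -0.4786; interval -0.4786 ± 0.06973 gives (-0.548, -0.409).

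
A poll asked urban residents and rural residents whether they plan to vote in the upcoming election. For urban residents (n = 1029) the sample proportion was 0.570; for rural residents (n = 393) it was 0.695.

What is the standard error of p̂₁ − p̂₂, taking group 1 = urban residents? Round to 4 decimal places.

0.0279

Each SE is √(p̂(1−p̂)/n): √(0.5700·0.4300/1029) = 0.01543 and √(0.6950·0.3050/393) = 0.02322.
SE(p̂₁ − p̂₂) = √(SE₁² + SE₂²) = √(0.0002380849 + 0.0005391684) = 0.02788, since the two samples are independent.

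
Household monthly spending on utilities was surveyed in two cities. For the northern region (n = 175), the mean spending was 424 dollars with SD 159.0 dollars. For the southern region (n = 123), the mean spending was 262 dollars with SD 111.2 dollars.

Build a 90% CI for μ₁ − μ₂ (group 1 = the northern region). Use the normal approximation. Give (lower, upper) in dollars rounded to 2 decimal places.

(136.25, 187.75)

Standard errors of each mean: 159.0/√175 = 12.0193 and 111.2/√123 = 10.0266.
SE(x̄₁ − x̄₂) = √(12.0193² + 10.0266²) = 15.6524 for independent samples with unequal variances.
With z* = 1.645, the margin is 1.645 × 15.6524 = 25.7482.
x̄₁ − x̄₂ = 424 − 262 = 162.0000; the interval is 162.0000 ± 25.7482 = (136.25, 187.75).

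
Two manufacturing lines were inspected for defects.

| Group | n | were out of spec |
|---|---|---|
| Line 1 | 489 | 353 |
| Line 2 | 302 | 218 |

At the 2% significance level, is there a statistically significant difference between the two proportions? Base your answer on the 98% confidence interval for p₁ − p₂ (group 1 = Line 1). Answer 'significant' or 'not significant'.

Sample proportions: 353/489 = 0.7219, 218/302 = 0.7219.
Each SE is √(p̂(1−p̂)/n): √(0.7219·0.2781/489) = 0.02026 and √(0.7219·0.2781/302) = 0.02578.
SE(p̂₁ − p̂₂) = √(SE₁² + SE₂²) = √(0.0004104676 + 0.0006646084) = 0.03279, since the two samples are independent.
At 98% confidence z* = 2.326; margin = 2.326 × 0.03279 = 0.07627.
The difference is 0.7219 − 0.7219 = 0.0000, so the interval is 0.0000 ± 0.07627 = (-0.07627, 0.07627).
The interval (-0.07627, 0.07627) contains 0, so the difference is not significant.

not significant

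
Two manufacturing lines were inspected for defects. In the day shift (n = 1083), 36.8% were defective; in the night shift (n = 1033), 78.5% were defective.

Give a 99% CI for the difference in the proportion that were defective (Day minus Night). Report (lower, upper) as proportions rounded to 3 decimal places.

The two standard errors are √(0.3680×0.6320/1083) = 0.01465 and √(0.7850×0.2150/1033) = 0.01278.
Because the samples are independent, SE_diff = √(0.01465² + 0.01278²) = 0.01944.
Using z* = 2.576 for 99%, ME = 2.576 × 0.01944 = 0.05008.
p̂₁ − p̂₂ = -0.4170; interval -0.4170 ± 0.05008 gives (-0.467, -0.367).

(-0.467, -0.367)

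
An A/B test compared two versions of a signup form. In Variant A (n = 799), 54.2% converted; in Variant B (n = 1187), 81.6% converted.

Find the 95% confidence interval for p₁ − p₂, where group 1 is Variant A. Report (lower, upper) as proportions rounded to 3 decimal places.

Each SE is √(p̂(1−p̂)/n): √(0.5420·0.4580/799) = 0.01763 and √(0.8160·0.1840/1187) = 0.01125.
SE(p̂₁ − p̂₂) = √(SE₁² + SE₂²) = √(0.0003108169 + 0.0001265625) = 0.02091, since the two samples are independent.
At 95% confidence z* = 1.960; margin = 1.960 × 0.02091 = 0.04098.
The difference is 0.5420 − 0.8160 = -0.2740, so the interval is -0.2740 ± 0.04098 = (-0.315, -0.233).

(-0.315, -0.233)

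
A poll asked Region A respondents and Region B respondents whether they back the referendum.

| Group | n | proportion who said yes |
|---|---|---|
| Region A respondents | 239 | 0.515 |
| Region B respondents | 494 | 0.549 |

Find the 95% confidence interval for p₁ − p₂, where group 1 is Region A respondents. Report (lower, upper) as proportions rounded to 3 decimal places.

SE₁ = √(p̂₁(1−p̂₁)/n₁) = √(0.5150·0.4850/239) = 0.03233; SE₂ = √(0.5490·0.4510/494) = 0.02239.
Independent samples: SE of the difference = √(SE₁² + SE₂²) = √(0.0010452289 + 0.0005013121) = 0.03933.
z* for 95% confidence is 1.960, so the margin of error is 1.960 × 0.03933 = 0.07709.
Point estimate p̂₁ − p̂₂ = 0.5150 − 0.5490 = -0.0340.
-0.0340 ± 0.07709 → (-0.111, 0.043).

(-0.111, 0.043)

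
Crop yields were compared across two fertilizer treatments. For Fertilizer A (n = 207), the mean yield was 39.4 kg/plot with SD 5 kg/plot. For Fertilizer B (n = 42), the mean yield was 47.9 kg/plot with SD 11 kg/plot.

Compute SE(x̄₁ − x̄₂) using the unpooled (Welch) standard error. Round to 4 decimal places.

1.7325

Per-group SEs: s₁/√n₁ = 5/√207 = 0.3475, s₂/√n₂ = 11/√42 = 1.6973.
Unpooled SE of the difference: √(0.12075625 + 2.88082729) = 1.7325.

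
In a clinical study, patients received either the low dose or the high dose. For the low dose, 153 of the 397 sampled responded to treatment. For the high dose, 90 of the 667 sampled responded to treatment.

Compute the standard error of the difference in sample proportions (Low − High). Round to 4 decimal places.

0.0278

Sample proportions: 153/397 = 0.3854, 90/667 = 0.1349.
Each SE is √(p̂(1−p̂)/n): √(0.3854·0.6146/397) = 0.02443 and √(0.1349·0.8651/667) = 0.01323.
SE(p̂₁ − p̂₂) = √(SE₁² + SE₂²) = √(0.0005968249 + 0.0001750329) = 0.02778, since the two samples are independent.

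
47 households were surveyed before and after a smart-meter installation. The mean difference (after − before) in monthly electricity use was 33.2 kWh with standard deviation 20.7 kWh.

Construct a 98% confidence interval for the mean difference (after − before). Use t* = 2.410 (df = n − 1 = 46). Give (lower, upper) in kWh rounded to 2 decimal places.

Paired design: SE = s_d/√n = 20.7/√47 = 3.0194.
t* = 2.410; margin of error = 2.410 × 3.0194 = 7.2768.
33.2 ± 7.2768 → (25.92, 40.48).

(25.92, 40.48)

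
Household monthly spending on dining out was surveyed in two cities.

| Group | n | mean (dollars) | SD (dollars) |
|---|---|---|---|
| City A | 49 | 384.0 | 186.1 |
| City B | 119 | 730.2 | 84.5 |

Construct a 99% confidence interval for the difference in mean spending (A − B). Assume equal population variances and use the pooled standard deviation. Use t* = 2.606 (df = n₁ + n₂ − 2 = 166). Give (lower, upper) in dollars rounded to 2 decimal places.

s_p = √[((n₁−1)s₁² + (n₂−1)s₂²)/(n₁+n₂−2)] = √[(48·186.1² + 118·84.5²)/166] = 122.8414.
SE = 122.8414·√(1/49 + 1/119) = 20.8510.
With t* = 2.606, margin = 2.606 × 20.8510 = 54.3377.
x̄₁ − x̄₂ = 384.0 − 730.2 = -346.2000; interval -346.2000 ± 54.3377 = (-400.54, -291.86).

(-400.54, -291.86)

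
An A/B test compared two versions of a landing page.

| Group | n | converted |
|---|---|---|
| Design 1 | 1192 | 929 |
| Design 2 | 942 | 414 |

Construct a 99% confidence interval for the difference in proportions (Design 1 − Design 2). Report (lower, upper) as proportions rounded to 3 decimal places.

(0.288, 0.392)

First, p̂₁ = 929/1192 = 0.7794; p̂₂ = 414/942 = 0.4395.
The two standard errors are √(0.7794×0.2206/1192) = 0.01201 and √(0.4395×0.5605/942) = 0.01617.
Because the samples are independent, SE_diff = √(0.01201² + 0.01617²) = 0.02014.
Using z* = 2.576 for 99%, ME = 2.576 × 0.02014 = 0.05188.
p̂₁ − p̂₂ = 0.3399; interval 0.3399 ± 0.05188 gives (0.288, 0.392).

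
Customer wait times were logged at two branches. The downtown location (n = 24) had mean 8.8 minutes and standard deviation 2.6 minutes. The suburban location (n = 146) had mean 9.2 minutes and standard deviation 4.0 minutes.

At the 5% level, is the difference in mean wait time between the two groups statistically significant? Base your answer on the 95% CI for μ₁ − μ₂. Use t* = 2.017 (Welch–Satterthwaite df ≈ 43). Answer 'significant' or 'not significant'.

Per-group SEs: s₁/√n₁ = 2.6/√24 = 0.5307, s₂/√n₂ = 4.0/√146 = 0.3310.
Unpooled SE of the difference: √(0.28164249 + 0.109561) = 0.6255.
Margin of error = t* · SE = 2.017 × 0.6255 = 1.2616.
x̄₁ − x̄₂ = 8.8 − 9.2 = -0.4000.
CI: -0.4000 ± 1.2616 = (-1.6616, 0.8616).
The interval (-1.6616, 0.8616) contains 0, so the difference is not significant.

not significant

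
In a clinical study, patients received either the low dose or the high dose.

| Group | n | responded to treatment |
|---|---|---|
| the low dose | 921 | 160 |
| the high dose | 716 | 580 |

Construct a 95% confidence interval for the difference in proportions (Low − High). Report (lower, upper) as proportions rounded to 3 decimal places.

(-0.674, -0.599)

First, p̂₁ = 160/921 = 0.1737; p̂₂ = 580/716 = 0.8101.
The two standard errors are √(0.1737×0.8263/921) = 0.01248 and √(0.8101×0.1899/716) = 0.01466.
Because the samples are independent, SE_diff = √(0.01248² + 0.01466²) = 0.01925.
Using z* = 1.960 for 95%, ME = 1.960 × 0.01925 = 0.03773.
p̂₁ − p̂₂ = -0.6364; interval -0.6364 ± 0.03773 gives (-0.674, -0.599).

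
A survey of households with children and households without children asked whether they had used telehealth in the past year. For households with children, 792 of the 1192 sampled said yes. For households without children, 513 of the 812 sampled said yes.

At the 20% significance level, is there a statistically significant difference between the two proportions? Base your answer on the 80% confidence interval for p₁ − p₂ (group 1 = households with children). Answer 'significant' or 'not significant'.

Sample proportions: 792/1192 = 0.6644, 513/812 = 0.6318.
Each SE is √(p̂(1−p̂)/n): √(0.6644·0.3356/1192) = 0.01368 and √(0.6318·0.3682/812) = 0.01693.
SE(p̂₁ − p̂₂) = √(SE₁² + SE₂²) = √(0.0001871424 + 0.0002866249) = 0.02177, since the two samples are independent.
At 80% confidence z* = 1.282; margin = 1.282 × 0.02177 = 0.02791.
The difference is 0.6644 − 0.6318 = 0.0326, so the interval is 0.0326 ± 0.02791 = (0.00469, 0.06051).
The interval (0.00469, 0.06051) does not contain 0, so the difference is significant.

significant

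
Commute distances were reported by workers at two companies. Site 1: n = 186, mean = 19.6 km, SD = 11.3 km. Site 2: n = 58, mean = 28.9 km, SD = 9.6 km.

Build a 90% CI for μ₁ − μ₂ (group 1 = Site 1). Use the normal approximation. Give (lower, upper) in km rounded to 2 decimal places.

SE₁ = s₁/√n₁ = 11.3/√186 = 0.8286; SE₂ = 9.6/√58 = 1.2605.
Independent samples, unequal variances: SE_diff = √(SE₁² + SE₂²) = √(0.68657796 + 1.58886025) = 1.5085.
z* = 1.645, so margin of error = 1.645 × 1.5085 = 2.4815.
Difference in means = 19.6 − 28.9 = -9.3000.
-9.3000 ± 2.4815 → (-11.78, -6.82).

(-11.78, -6.82)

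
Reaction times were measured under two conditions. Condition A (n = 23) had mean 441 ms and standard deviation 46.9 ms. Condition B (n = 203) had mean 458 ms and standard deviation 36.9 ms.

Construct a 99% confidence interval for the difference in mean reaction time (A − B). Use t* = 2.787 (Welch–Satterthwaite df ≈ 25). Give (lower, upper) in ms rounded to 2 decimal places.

Per-group SEs: s₁/√n₁ = 46.9/√23 = 9.7793, s₂/√n₂ = 36.9/√203 = 2.5899.
Unpooled SE of the difference: √(95.63470849 + 6.70758201) = 10.1164.
Margin of error = t* · SE = 2.787 × 10.1164 = 28.1944.
x̄₁ − x̄₂ = 441 − 458 = -17.0000.
CI: -17.0000 ± 28.1944 = (-45.19, 11.19).

(-45.19, 11.19)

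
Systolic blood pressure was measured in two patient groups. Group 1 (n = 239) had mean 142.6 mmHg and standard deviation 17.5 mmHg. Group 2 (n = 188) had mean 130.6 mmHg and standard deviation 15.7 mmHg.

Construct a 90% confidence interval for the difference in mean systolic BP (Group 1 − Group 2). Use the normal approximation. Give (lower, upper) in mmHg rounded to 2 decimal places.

(9.35, 14.65)

Per-group SEs: s₁/√n₁ = 17.5/√239 = 1.1320, s₂/√n₂ = 15.7/√188 = 1.1450.
Unpooled SE of the difference: √(1.281424 + 1.311025) = 1.6101.
Margin of error = z* · SE = 1.645 × 1.6101 = 2.6486.
x̄₁ − x̄₂ = 142.6 − 130.6 = 12.0000.
CI: 12.0000 ± 2.6486 = (9.35, 14.65).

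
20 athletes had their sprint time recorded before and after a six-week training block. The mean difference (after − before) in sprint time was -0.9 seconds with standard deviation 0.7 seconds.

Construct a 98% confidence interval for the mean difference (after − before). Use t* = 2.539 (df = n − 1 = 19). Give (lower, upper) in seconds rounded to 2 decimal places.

This is a matched-pairs design, so SE = s_d/√n = 0.7/√20 = 0.1565.
Margin = 2.539 × 0.1565 = 0.3974; the interval is -0.9 ± 0.3974 = (-1.30, -0.50).

(-1.30, -0.50)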